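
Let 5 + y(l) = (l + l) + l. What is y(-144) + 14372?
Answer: 13935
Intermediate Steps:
y(l) = -5 + 3*l (y(l) = -5 + ((l + l) + l) = -5 + (2*l + l) = -5 + 3*l)
y(-144) + 14372 = (-5 + 3*(-144)) + 14372 = (-5 - 432) + 14372 = -437 + 14372 = 13935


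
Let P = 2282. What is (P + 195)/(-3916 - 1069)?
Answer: -2477/4985 ≈ -0.49689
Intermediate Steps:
(P + 195)/(-3916 - 1069) = (2282 + 195)/(-3916 - 1069) = 2477/(-4985) = 2477*(-1/4985) = -2477/4985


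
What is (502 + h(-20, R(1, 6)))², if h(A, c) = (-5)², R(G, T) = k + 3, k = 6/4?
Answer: 277729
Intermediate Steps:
k = 3/2 (k = 6*(¼) = 3/2 ≈ 1.5000)
R(G, T) = 9/2 (R(G, T) = 3/2 + 3 = 9/2)
h(A, c) = 25
(502 + h(-20, R(1, 6)))² = (502 + 25)² = 527² = 277729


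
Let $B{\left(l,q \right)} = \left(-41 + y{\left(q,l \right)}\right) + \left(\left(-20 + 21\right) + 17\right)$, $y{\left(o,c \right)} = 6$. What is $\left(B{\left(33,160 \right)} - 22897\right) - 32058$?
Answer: $-54972$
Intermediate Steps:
$B{\left(l,q \right)} = -17$ ($B{\left(l,q \right)} = \left(-41 + 6\right) + \left(\left(-20 + 21\right) + 17\right) = -35 + \left(1 + 17\right) = -35 + 18 = -17$)
$\left(B{\left(33,160 \right)} - 22897\right) - 32058 = \left(-17 - 22897\right) - 32058 = -22914 - 32058 = -54972$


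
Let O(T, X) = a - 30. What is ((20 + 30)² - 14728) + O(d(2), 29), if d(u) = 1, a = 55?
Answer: -12203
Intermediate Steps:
O(T, X) = 25 (O(T, X) = 55 - 30 = 25)
((20 + 30)² - 14728) + O(d(2), 29) = ((20 + 30)² - 14728) + 25 = (50² - 14728) + 25 = (2500 - 14728) + 25 = -12228 + 25 = -12203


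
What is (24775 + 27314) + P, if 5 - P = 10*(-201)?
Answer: 54104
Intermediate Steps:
P = 2015 (P = 5 - 10*(-201) = 5 - 1*(-2010) = 5 + 2010 = 2015)
(24775 + 27314) + P = (24775 + 27314) + 2015 = 52089 + 2015 = 54104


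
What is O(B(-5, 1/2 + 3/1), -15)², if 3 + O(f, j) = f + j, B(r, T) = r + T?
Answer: 1521/4 ≈ 380.25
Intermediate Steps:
B(r, T) = T + r
O(f, j) = -3 + f + j (O(f, j) = -3 + (f + j) = -3 + f + j)
O(B(-5, 1/2 + 3/1), -15)² = (-3 + ((1/2 + 3/1) - 5) - 15)² = (-3 + ((1*(½) + 3*1) - 5) - 15)² = (-3 + ((½ + 3) - 5) - 15)² = (-3 + (7/2 - 5) - 15)² = (-3 - 3/2 - 15)² = (-39/2)² = 1521/4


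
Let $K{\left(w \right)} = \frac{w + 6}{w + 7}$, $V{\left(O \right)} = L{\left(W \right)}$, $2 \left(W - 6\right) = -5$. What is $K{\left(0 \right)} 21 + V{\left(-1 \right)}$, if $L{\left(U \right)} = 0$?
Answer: $18$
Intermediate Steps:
$W = \frac{7}{2}$ ($W = 6 + \frac{1}{2} \left(-5\right) = 6 - \frac{5}{2} = \frac{7}{2} \approx 3.5$)
$V{\left(O \right)} = 0$
$K{\left(w \right)} = \frac{6 + w}{7 + w}$
$K{\left(0 \right)} 21 + V{\left(-1 \right)} = \frac{6 + 0}{7 + 0} \cdot 21 + 0 = \frac{1}{7} \cdot 6 \cdot 21 + 0 = \frac{6}{7} \cdot 21 + 0 = 18 + 0 = 18$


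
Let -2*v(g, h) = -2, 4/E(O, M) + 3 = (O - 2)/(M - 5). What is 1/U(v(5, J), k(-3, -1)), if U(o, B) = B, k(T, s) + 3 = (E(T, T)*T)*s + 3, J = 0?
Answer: -19/96 ≈ -0.19792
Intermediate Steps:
E(O, M) = 4/(-3 + (-2 + O)/(-5 + M)) (E(O, M) = 4/(-3 + (O - 2)/(M - 5)) = 4/(-3 + (-2 + O)/(-5 + M)))
v(g, h) = 1 (v(g, h) = -½*(-2) = 1)
k(T, s) = 4*T*s*(-5 + T)/(13 - 2*T) (k(T, s) = -3 + (((4*(-5 + T)/(13 + T - 3*T))*T)*s + 3) = -3 + (((4*(-5 + T)/(13 - 2*T))*T)*s + 3) = -3 + ((4*T*(-5 + T)/(13 - 2*T))*s + 3) = -3 + (4*T*s*(-5 + T)/(13 - 2*T) + 3) = -3 + (3 + 4*T*s*(-5 + T)/(13 - 2*T)) = 4*T*s*(-5 + T)/(13 - 2*T))
1/U(v(5, J), k(-3, -1)) = 1/(4*(-3)*(-1)*(-5 - 3)/(13 - 2*(-3))) = 1/(4*(-3)*(-1)*(-8)/(13 + 6)) = 1/(4*(-3)*(-1)*(-8)/19) = 1/(4*(-3)*(-1)*(1/19)*(-8)) = 1/(-96/19) = -19/96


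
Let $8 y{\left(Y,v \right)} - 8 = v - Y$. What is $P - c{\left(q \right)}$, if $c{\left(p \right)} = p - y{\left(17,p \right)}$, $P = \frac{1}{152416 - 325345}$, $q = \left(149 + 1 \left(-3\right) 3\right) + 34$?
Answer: $- \frac{212183891}{1383432} \approx -153.38$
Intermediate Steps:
$q = 174$ ($q = \left(149 - 9\right) + 34 = 140 + 34 = 174$)
$P = - \frac{1}{172929}$ ($P = \frac{1}{-172929} = - \frac{1}{172929} \approx -5.7827 \cdot 10^{-6}$)
$y{\left(Y,v \right)} = 1 - \frac{Y}{8} + \frac{v}{8}$ ($y{\left(Y,v \right)} = 1 + \frac{v - Y}{8} = 1 - \left(- \frac{v}{8} + \frac{Y}{8}\right) = 1 - \frac{Y}{8} + \frac{v}{8}$)
$c{\left(p \right)} = \frac{9}{8} + \frac{7 p}{8}$ ($c{\left(p \right)} = p - \left(1 - \frac{17}{8} + \frac{p}{8}\right) = p - \left(- \frac{9}{8} + \frac{p}{8}\right) = \frac{9}{8} + \frac{7 p}{8}$)
$P - c{\left(q \right)} = - \frac{1}{172929} - \left(\frac{9}{8} + \frac{7}{8} \cdot 174\right) = - \frac{1}{172929} - \left(\frac{9}{8} + \frac{609}{4}\right) = - \frac{1}{172929} - \frac{1227}{8} = - \frac{212183891}{1383432}$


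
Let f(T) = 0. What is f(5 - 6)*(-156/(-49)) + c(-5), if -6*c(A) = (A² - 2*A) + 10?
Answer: -15/2 ≈ -7.5000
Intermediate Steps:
c(A) = -5/3 - A²/6 + A/3 (c(A) = -((A² - 2*A) + 10)/6 = -(10 + A² - 2*A)/6 = -5/3 - A²/6 + A/3)
f(5 - 6)*(-156/(-49)) + c(-5) = 0*(-156/(-49)) + (-5/3 - ⅙*(-5)² + (⅓)*(-5)) = 0*(-156*(-1/49)) + (-5/3 - ⅙*25 - 5/3) = 0*(156/49) + (-5/3 - 25/6 - 5/3) = 0 - 15/2 = -15/2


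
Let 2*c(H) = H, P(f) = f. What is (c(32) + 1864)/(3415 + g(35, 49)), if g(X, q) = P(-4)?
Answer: 1880/3411 ≈ 0.55116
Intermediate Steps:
g(X, q) = -4
c(H) = H/2
(c(32) + 1864)/(3415 + g(35, 49)) = ((1/2)*32 + 1864)/(3415 - 4) = (16 + 1864)/3411 = 1880*(1/3411) = 1880/3411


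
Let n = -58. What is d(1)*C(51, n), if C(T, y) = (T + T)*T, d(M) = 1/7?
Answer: 5202/7 ≈ 743.14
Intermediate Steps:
d(M) = 1/7
C(T, y) = 2*T**2 (C(T, y) = (2*T)*T = 2*T**2)
d(1)*C(51, n) = (2*51**2)/7 = (2*2601)/7 = (1/7)*5202 = 5202/7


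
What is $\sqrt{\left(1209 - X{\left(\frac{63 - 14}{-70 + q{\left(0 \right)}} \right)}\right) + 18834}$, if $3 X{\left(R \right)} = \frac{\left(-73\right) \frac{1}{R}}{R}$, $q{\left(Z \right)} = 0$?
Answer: $\frac{\sqrt{8860863}}{21} \approx 141.75$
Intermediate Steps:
$X{\left(R \right)} = - \frac{73}{3 R^{2}}$ ($X{\left(R \right)} = \frac{- \frac{73}{R} \frac{1}{R}}{3} = \frac{\left(-73\right) \frac{1}{R^{2}}}{3} = - \frac{73}{3 R^{2}}$)
$\sqrt{\left(1209 - X{\left(\frac{63 - 14}{-70 + q{\left(0 \right)}} \right)}\right) + 18834} = \sqrt{\left(1209 - - \frac{73}{3 \frac{\left(63 - 14\right)^{2}}{\left(-70 + 0\right)^{2}}}\right) + 18834} = \sqrt{\left(1209 - - \frac{73}{3 \cdot \frac{49}{100}}\right) + 18834} = \sqrt{\left(1209 - \left(- \frac{73}{3}\right) \frac{100}{49}\right) + 18834} = \sqrt{\left(1209 - - \frac{7300}{147}\right) + 18834} = \sqrt{\left(1209 + \frac{7300}{147}\right) + 18834} = \sqrt{\frac{185023}{147} + 18834} = \sqrt{\frac{2953621}{147}} = \frac{\sqrt{8860863}}{21}$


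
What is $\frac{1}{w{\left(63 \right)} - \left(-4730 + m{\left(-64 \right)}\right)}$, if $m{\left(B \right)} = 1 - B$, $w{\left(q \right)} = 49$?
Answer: $\frac{1}{4714} \approx 0.00021213$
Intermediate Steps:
$\frac{1}{w{\left(63 \right)} - \left(-4730 + m{\left(-64 \right)}\right)} = \frac{1}{49 + \left(4730 - \left(1 - -64\right)\right)} = \frac{1}{49 + \left(4730 - \left(1 + 64\right)\right)} = \frac{1}{49 + \left(4730 - 65\right)} = \frac{1}{49 + 4665} = \frac{1}{4714}$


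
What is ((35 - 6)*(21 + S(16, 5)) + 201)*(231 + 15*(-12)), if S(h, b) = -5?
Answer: 33915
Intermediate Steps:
((35 - 6)*(21 + S(16, 5)) + 201)*(231 + 15*(-12)) = ((35 - 6)*(21 - 5) + 201)*(231 + 15*(-12)) = (29*16 + 201)*(231 - 180) = (464 + 201)*51 = 665*51 = 33915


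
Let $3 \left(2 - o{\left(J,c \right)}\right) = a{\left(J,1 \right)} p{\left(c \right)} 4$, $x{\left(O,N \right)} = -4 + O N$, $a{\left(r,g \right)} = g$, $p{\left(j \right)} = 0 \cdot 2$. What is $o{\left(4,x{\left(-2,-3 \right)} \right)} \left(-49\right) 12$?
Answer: $-1176$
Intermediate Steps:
$p{\left(j \right)} = 0$
$x{\left(O,N \right)} = -4 + N O$
$o{\left(J,c \right)} = 2$ ($o{\left(J,c \right)} = 2 - \frac{1 \cdot 0 \cdot 4}{3} = 2 - \frac{0 \cdot 4}{3} = 2 - 0 = 2 + 0 = 2$)
$o{\left(4,x{\left(-2,-3 \right)} \right)} \left(-49\right) 12 = 2 \left(-49\right) 12 = \left(-98\right) 12 = -1176$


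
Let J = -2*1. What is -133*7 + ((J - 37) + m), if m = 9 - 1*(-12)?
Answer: -949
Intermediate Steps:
J = -2
m = 21 (m = 9 + 12 = 21)
-133*7 + ((J - 37) + m) = -133*7 + ((-2 - 37) + 21) = -19*49 + (-39 + 21) = -931 - 18 = -949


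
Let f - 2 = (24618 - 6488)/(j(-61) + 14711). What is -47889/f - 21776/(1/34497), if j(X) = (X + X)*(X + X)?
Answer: -11616943430799/15464 ≈ -7.5122e+8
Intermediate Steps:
j(X) = 4*X**2 (j(X) = (2*X)*(2*X) = 4*X**2)
f = 15464/5919 (f = 2 + (24618 - 6488)/(4*(-61)**2 + 14711) = 2 + 18130/(4*3721 + 14711) = 2 + 18130/(14884 + 14711) = 2 + 18130/29595 = 2 + 18130*(1/29595) = 2 + 3626/5919 = 15464/5919 ≈ 2.6126)
-47889/f - 21776/(1/34497) = -47889/15464/5919 - 21776/(1/34497) = -47889*5919/15464 - 21776/1/34497 = -283454991/15464 - 21776*34497 = -283454991/15464 - 751206672 = -11616943430799/15464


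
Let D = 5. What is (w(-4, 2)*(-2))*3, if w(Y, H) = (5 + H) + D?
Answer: -72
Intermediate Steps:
w(Y, H) = 10 + H (w(Y, H) = (5 + H) + 5 = 10 + H)
(w(-4, 2)*(-2))*3 = ((10 + 2)*(-2))*3 = (12*(-2))*3 = -24*3 = -72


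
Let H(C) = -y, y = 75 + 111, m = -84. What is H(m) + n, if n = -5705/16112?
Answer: -3002537/16112 ≈ -186.35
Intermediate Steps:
y = 186
H(C) = -186 (H(C) = -1*186 = -186)
n = -5705/16112 (n = -5705*1/16112 = -5705/16112 ≈ -0.35408)
H(m) + n = -186 - 5705/16112 = -3002537/16112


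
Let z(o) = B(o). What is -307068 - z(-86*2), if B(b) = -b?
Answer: -307240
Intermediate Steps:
z(o) = -o
-307068 - z(-86*2) = -307068 - (-1)*(-86*2) = -307068 - (-1)*(-172) = -307068 - 1*172 = -307068 - 172 = -307240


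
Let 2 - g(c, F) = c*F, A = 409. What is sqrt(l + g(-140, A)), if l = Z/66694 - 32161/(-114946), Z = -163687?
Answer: 2*sqrt(52581297945994997316670)/1916552131 ≈ 239.29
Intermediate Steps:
g(c, F) = 2 - F*c (g(c, F) = 2 - c*F = 2 - F*c)
l = -4167555042/1916552131 (l = -163687/66694 - 32161/(-114946) = -163687*1/66694 - 32161*(-1/114946) = -163687/66694 + 32161/114946 = -4167555042/1916552131 ≈ -2.1745)
sqrt(l + g(-140, A)) = sqrt(-4167555042/1916552131 + (2 - 1*409*(-140))) = sqrt(-4167555042/1916552131 + (2 + 57260)) = sqrt(-4167555042/1916552131 + 57262) = sqrt(109741440570280/1916552131) = 2*sqrt(52581297945994997316670)/1916552131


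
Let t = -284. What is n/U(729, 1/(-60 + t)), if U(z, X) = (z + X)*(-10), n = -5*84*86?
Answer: 177504/35825 ≈ 4.9548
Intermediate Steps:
n = -36120 (n = -420*86 = -36120)
U(z, X) = -10*X - 10*z (U(z, X) = (X + z)*(-10) = -10*X - 10*z)
n/U(729, 1/(-60 + t)) = -36120/(-10/(-60 - 284) - 10*729) = -36120/(-10/(-344) - 7290) = -36120/(-10*(-1/344) - 7290) = -36120/(5/172 - 7290) = -36120/(-1253875/172) = -36120*(-172/1253875) = 177504/35825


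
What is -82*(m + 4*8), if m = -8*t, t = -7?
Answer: -7216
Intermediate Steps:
m = 56 (m = -8*(-7) = 56)
-82*(m + 4*8) = -82*(56 + 4*8) = -82*(56 + 32) = -82*88 = -7216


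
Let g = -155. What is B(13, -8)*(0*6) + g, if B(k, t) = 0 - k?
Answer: -155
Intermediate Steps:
B(k, t) = -k
B(13, -8)*(0*6) + g = (-1*13)*(0*6) - 155 = -13*0 - 155 = 0 - 155 = -155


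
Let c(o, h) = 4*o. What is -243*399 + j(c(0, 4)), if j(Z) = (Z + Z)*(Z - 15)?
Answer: -96957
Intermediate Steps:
j(Z) = 2*Z*(-15 + Z) (j(Z) = (2*Z)*(-15 + Z) = 2*Z*(-15 + Z))
-243*399 + j(c(0, 4)) = -243*399 + 2*(4*0)*(-15 + 4*0) = -96957 + 2*0*(-15 + 0) = -96957 + 2*0*(-15) = -96957 + 0 = -96957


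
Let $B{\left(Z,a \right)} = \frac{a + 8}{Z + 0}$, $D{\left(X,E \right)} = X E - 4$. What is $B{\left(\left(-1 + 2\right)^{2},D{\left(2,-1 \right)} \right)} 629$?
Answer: $1258$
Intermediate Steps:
$D{\left(X,E \right)} = -4 + E X$ ($D{\left(X,E \right)} = E X - 4 = -4 + E X$)
$B{\left(Z,a \right)} = \frac{8 + a}{Z}$
$B{\left(\left(-1 + 2\right)^{2},D{\left(2,-1 \right)} \right)} 629 = \frac{8 - 6}{\left(-1 + 2\right)^{2}} \cdot 629 = \frac{8 - 6}{1^{2}} \cdot 629 = \frac{8 - 6}{1} \cdot 629 = 1 \cdot 2 \cdot 629 = 2 \cdot 629 = 1258$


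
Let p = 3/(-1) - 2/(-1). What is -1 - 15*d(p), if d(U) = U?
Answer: 14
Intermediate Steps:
p = -1 (p = 3*(-1) - 2*(-1) = -3 + 2 = -1)
-1 - 15*d(p) = -1 - 15*(-1) = -1 + 15 = 14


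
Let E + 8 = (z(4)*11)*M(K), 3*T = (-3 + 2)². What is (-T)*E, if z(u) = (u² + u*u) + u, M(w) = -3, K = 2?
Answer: 1196/3 ≈ 398.67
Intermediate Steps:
T = ⅓ (T = (-3 + 2)²/3 = (⅓)*(-1)² = (⅓)*1 = ⅓ ≈ 0.33333)
z(u) = u + 2*u² (z(u) = (u² + u²) + u = 2*u² + u = u + 2*u²)
E = -1196 (E = -8 + ((4*(1 + 2*4))*11)*(-3) = -8 + ((4*(1 + 8))*11)*(-3) = -8 + ((4*9)*11)*(-3) = -8 + (36*11)*(-3) = -8 + 396*(-3) = -8 - 1188 = -1196)
(-T)*E = -1*⅓*(-1196) = -⅓*(-1196) = 1196/3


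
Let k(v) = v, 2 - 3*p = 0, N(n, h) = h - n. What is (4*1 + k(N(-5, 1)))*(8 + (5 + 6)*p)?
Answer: 460/3 ≈ 153.33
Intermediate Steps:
p = ⅔ (p = ⅔ - ⅓*0 = ⅔ + 0 = ⅔ ≈ 0.66667)
(4*1 + k(N(-5, 1)))*(8 + (5 + 6)*p) = (4*1 + (1 - 1*(-5)))*(8 + (5 + 6)*(⅔)) = (4 + (1 + 5))*(8 + 11*(⅔)) = (4 + 6)*(8 + 22/3) = 10*(46/3) = 460/3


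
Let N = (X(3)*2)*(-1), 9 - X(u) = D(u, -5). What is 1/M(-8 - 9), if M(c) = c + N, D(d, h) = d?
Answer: -1/29 ≈ -0.034483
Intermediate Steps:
X(u) = 9 - u
N = -12 (N = ((9 - 1*3)*2)*(-1) = ((9 - 3)*2)*(-1) = (6*2)*(-1) = 12*(-1) = -12)
M(c) = -12 + c (M(c) = c - 12 = -12 + c)
1/M(-8 - 9) = 1/(-12 + (-8 - 9)) = 1/(-12 - 17) = 1/(-29) = -1/29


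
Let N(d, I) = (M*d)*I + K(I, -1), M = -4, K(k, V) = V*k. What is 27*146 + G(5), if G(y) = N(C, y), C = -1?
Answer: 3957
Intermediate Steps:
N(d, I) = -I - 4*I*d (N(d, I) = (-4*d)*I - I = -4*I*d - I = -I - 4*I*d)
G(y) = 3*y (G(y) = y*(-1 - 4*(-1)) = y*(-1 + 4) = y*3 = 3*y)
27*146 + G(5) = 27*146 + 3*5 = 3942 + 15 = 3957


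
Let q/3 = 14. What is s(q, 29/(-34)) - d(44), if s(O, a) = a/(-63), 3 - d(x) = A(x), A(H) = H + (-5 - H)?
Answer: -17107/2142 ≈ -7.9865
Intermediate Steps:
q = 42 (q = 3*14 = 42)
A(H) = -5
d(x) = 8 (d(x) = 3 - 1*(-5) = 3 + 5 = 8)
s(O, a) = -a/63 (s(O, a) = a*(-1/63) = -a/63)
s(q, 29/(-34)) - d(44) = -29/(63*(-34)) - 1*8 = -29*(-1)/(63*34) - 8 = -1/63*(-29/34) - 8 = 29/2142 - 8 = -17107/2142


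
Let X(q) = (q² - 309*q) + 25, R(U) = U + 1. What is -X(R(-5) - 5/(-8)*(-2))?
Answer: -26797/16 ≈ -1674.8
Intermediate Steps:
R(U) = 1 + U
X(q) = 25 + q² - 309*q
-X(R(-5) - 5/(-8)*(-2)) = -(25 + ((1 - 5) - 5/(-8)*(-2))² - 309*((1 - 5) - 5/(-8)*(-2))) = -(25 + (-4 - 5*(-⅛)*(-2))² - 309*(-4 - 5*(-⅛)*(-2))) = -(25 + (-4 + (5/8)*(-2))² - 309*(-4 + (5/8)*(-2))) = -(25 + (-4 - 5/4)² - 309*(-4 - 5/4)) = -(25 + (-21/4)² - 309*(-21/4)) = -(25 + 441/16 + 6489/4) = -1*26797/16 = -26797/16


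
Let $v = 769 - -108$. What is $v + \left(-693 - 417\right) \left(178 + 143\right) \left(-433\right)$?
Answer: $154283107$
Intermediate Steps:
$v = 877$ ($v = 769 + 108 = 877$)
$v + \left(-693 - 417\right) \left(178 + 143\right) \left(-433\right) = 877 + \left(-693 - 417\right) \left(178 + 143\right) \left(-433\right) = 877 + \left(-1110\right) 321 \left(-433\right) = 877 - -154282230 = 877 + 154282230 = 154283107$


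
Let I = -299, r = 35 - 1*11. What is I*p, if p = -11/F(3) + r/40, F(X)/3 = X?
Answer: 8372/45 ≈ 186.04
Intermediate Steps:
F(X) = 3*X
r = 24 (r = 35 - 11 = 24)
p = -28/45 (p = -11/(3*3) + 24/40 = -11/9 + 24*(1/40) = -11*⅑ + ⅗ = -11/9 + ⅗ = -28/45 ≈ -0.62222)
I*p = -299*(-28/45) = 8372/45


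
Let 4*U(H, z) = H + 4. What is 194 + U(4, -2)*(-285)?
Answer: -376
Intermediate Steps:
U(H, z) = 1 + H/4 (U(H, z) = (H + 4)/4 = (4 + H)/4 = 1 + H/4)
194 + U(4, -2)*(-285) = 194 + (1 + (1/4)*4)*(-285) = 194 + (1 + 1)*(-285) = 194 + 2*(-285) = 194 - 570 = -376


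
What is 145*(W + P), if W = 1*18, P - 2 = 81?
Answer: 14645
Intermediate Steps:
P = 83 (P = 2 + 81 = 83)
W = 18
145*(W + P) = 145*(18 + 83) = 145*101 = 14645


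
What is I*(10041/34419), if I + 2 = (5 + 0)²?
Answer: 76981/11473 ≈ 6.7098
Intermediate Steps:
I = 23 (I = -2 + (5 + 0)² = -2 + 5² = -2 + 25 = 23)
I*(10041/34419) = 23*(10041/34419) = 23*(10041*(1/34419)) = 23*(3347/11473) = 76981/11473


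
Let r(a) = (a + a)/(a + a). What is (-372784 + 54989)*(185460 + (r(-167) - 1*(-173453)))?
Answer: -114061074630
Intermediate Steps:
r(a) = 1 (r(a) = (2*a)/((2*a)) = (2*a)*(1/(2*a)) = 1)
(-372784 + 54989)*(185460 + (r(-167) - 1*(-173453))) = (-372784 + 54989)*(185460 + (1 - 1*(-173453))) = -317795*(185460 + (1 + 173453)) = -317795*(185460 + 173454) = -317795*358914 = -114061074630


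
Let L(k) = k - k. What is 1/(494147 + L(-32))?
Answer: 1/494147 ≈ 2.0237e-6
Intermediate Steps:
L(k) = 0
1/(494147 + L(-32)) = 1/(494147 + 0) = 1/494147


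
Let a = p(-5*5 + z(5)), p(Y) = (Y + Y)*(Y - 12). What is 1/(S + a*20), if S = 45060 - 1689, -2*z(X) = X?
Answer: 1/86821 ≈ 1.1518e-5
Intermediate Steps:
z(X) = -X/2
p(Y) = 2*Y*(-12 + Y) (p(Y) = (2*Y)*(-12 + Y) = 2*Y*(-12 + Y))
a = 4345/2 (a = 2*(-5*5 - ½*5)*(-12 + (-5*5 - ½*5)) = 2*(-25 - 5/2)*(-12 + (-25 - 5/2)) = 2*(-55/2)*(-12 - 55/2) = 2*(-55/2)*(-79/2) = 4345/2 ≈ 2172.5)
S = 43371
1/(S + a*20) = 1/(43371 + (4345/2)*20) = 1/(43371 + 43450) = 1/86821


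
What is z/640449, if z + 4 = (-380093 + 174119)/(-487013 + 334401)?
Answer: -202237/48870101394 ≈ -4.1383e-6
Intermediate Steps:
z = -202237/76306 (z = -4 + (-380093 + 174119)/(-487013 + 334401) = -4 - 205974/(-152612) = -4 - 205974*(-1/152612) = -4 + 102987/76306 = -202237/76306 ≈ -2.6503)
z/640449 = -202237/76306/640449 = -202237/76306*1/640449 = -202237/48870101394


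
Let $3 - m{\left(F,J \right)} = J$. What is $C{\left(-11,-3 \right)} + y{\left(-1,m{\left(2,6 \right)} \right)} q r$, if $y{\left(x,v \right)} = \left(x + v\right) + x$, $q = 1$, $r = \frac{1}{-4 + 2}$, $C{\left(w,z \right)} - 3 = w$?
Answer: $- \frac{11}{2} \approx -5.5$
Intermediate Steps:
$C{\left(w,z \right)} = 3 + w$
$m{\left(F,J \right)} = 3 - J$
$r = - \frac{1}{2}$ ($r = \frac{1}{-2} = - \frac{1}{2} \approx -0.5$)
$y{\left(x,v \right)} = v + 2 x$ ($y{\left(x,v \right)} = \left(v + x\right) + x = v + 2 x$)
$C{\left(-11,-3 \right)} + y{\left(-1,m{\left(2,6 \right)} \right)} q r = \left(3 - 11\right) + \left(\left(3 - 6\right) + 2 \left(-1\right)\right) 1 \left(- \frac{1}{2}\right) = -8 + \left(\left(3 - 6\right) - 2\right) 1 \left(- \frac{1}{2}\right) = -8 + \left(-3 - 2\right) 1 \left(- \frac{1}{2}\right) = -8 + \left(-5\right) 1 \left(- \frac{1}{2}\right) = -8 - - \frac{5}{2} = -8 + \frac{5}{2} = - \frac{11}{2}$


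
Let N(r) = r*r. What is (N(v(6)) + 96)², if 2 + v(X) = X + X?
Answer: 38416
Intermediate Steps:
v(X) = -2 + 2*X (v(X) = -2 + (X + X) = -2 + 2*X)
N(r) = r²
(N(v(6)) + 96)² = ((-2 + 2*6)² + 96)² = ((-2 + 12)² + 96)² = (10² + 96)² = (100 + 96)² = 196² = 38416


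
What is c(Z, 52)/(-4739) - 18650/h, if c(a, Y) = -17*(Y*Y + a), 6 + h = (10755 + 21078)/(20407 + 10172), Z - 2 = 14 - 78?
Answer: 129021651644/34220319 ≈ 3770.3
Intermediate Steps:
Z = -62 (Z = 2 + (14 - 78) = 2 - 64 = -62)
h = -50547/10193 (h = -6 + (10755 + 21078)/(20407 + 10172) = -6 + 31833/30579 = -6 + 31833*(1/30579) = -6 + 10611/10193 = -50547/10193 ≈ -4.9590)
c(a, Y) = -17*a - 17*Y² (c(a, Y) = -17*(Y² + a) = -17*(a + Y²) = -17*a - 17*Y²)
c(Z, 52)/(-4739) - 18650/h = (-17*(-62) - 17*52²)/(-4739) - 18650/(-50547/10193) = (1054 - 17*2704)*(-1/4739) - 18650*(-10193/50547) = (1054 - 45968)*(-1/4739) + 190099450/50547 = -44914*(-1/4739) + 190099450/50547 = 44914/4739 + 190099450/50547 = 129021651644/34220319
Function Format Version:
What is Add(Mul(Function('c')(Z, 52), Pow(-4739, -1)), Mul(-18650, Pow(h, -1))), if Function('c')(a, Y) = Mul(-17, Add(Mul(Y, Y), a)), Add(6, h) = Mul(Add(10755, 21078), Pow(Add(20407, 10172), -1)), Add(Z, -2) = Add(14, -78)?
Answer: Rational(129021651644, 34220319) ≈ 3770.3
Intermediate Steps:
Z = -62 (Z = Add(2, Add(14, -78)) = Add(2, -64) = -62)
h = Rational(-50547, 10193) (h = Add(-6, Mul(Add(10755, 21078), Pow(Add(20407, 10172), -1))) = Add(-6, Mul(31833, Pow(30579, -1))) = Add(-6, Mul(31833, Rational(1, 30579))) = Add(-6, Rational(10611, 10193)) = Rational(-50547, 10193) ≈ -4.9590)
Function('c')(a, Y) = Add(Mul(-17, a), Mul(-17, Pow(Y, 2))) (Function('c')(a, Y) = Mul(-17, Add(Pow(Y, 2), a)) = Mul(-17, Add(a, Pow(Y, 2))) = Add(Mul(-17, a), Mul(-17, Pow(Y, 2))))
Add(Mul(Function('c')(Z, 52), Pow(-4739, -1)), Mul(-18650, Pow(h, -1))) = Add(Mul(Add(Mul(-17, -62), Mul(-17, Pow(52, 2))), Pow(-4739, -1)), Mul(-18650, Pow(Rational(-50547, 10193), -1))) = Add(Mul(Add(1054, Mul(-17, 2704)), Rational(-1, 4739)), Mul(-18650, Rational(-10193, 50547))) = Add(Mul(Add(1054, -45968), Rational(-1, 4739)), Rational(190099450, 50547)) = Add(Mul(-44914, Rational(-1, 4739)), Rational(190099450, 50547)) = Add(Rational(44914, 4739), Rational(190099450, 50547)) = Rational(129021651644, 34220319)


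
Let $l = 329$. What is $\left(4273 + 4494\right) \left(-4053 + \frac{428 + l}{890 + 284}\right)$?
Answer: $- \frac{41708695655}{1174} \approx -3.5527 \cdot 10^{7}$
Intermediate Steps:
$\left(4273 + 4494\right) \left(-4053 + \frac{428 + l}{890 + 284}\right) = \left(4273 + 4494\right) \left(-4053 + \frac{428 + 329}{890 + 284}\right) = 8767 \left(-4053 + \frac{757}{1174}\right) = 8767 \left(- \frac{4757465}{1174}\right) = - \frac{41708695655}{1174}$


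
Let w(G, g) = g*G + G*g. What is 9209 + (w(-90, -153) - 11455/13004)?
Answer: 477872541/13004 ≈ 36748.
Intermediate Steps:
w(G, g) = 2*G*g (w(G, g) = G*g + G*g = 2*G*g)
9209 + (w(-90, -153) - 11455/13004) = 9209 + (2*(-90)*(-153) - 11455/13004) = 9209 + (27540 - 11455*1/13004) = 9209 + (27540 - 11455/13004) = 9209 + 358118705/13004 = 477872541/13004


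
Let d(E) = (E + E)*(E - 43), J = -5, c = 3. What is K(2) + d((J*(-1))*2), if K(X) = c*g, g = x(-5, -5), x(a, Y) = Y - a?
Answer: -660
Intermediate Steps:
g = 0 (g = -5 - 1*(-5) = -5 + 5 = 0)
d(E) = 2*E*(-43 + E) (d(E) = (2*E)*(-43 + E) = 2*E*(-43 + E))
K(X) = 0 (K(X) = 3*0 = 0)
K(2) + d((J*(-1))*2) = 0 + 2*(-5*(-1)*2)*(-43 - 5*(-1)*2) = 0 + 2*(5*2)*(-43 + 5*2) = 0 + 2*10*(-43 + 10) = 0 + 2*10*(-33) = 0 - 660 = -660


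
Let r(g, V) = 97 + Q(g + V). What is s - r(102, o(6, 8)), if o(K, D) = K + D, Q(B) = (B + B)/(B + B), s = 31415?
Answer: 31317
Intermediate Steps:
Q(B) = 1 (Q(B) = (2*B)/((2*B)) = (2*B)*(1/(2*B)) = 1)
o(K, D) = D + K
r(g, V) = 98 (r(g, V) = 97 + 1 = 98)
s - r(102, o(6, 8)) = 31415 - 1*98 = 31415 - 98 = 31317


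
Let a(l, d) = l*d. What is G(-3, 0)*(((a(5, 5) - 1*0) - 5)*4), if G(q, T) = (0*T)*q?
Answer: 0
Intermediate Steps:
a(l, d) = d*l
G(q, T) = 0 (G(q, T) = 0*q = 0)
G(-3, 0)*(((a(5, 5) - 1*0) - 5)*4) = 0*(((5*5 - 1*0) - 5)*4) = 0*(((25 + 0) - 5)*4) = 0*((25 - 5)*4) = 0*(20*4) = 0*80 = 0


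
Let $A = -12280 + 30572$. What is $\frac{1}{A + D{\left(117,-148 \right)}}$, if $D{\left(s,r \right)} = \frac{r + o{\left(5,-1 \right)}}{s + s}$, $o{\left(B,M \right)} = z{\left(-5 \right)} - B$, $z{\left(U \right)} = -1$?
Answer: $\frac{117}{2140087} \approx 5.4671 \cdot 10^{-5}$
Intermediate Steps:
$o{\left(B,M \right)} = -1 - B$
$D{\left(s,r \right)} = \frac{-6 + r}{2 s}$ ($D{\left(s,r \right)} = \frac{r - 6}{s + s} = \frac{r - 6}{2 s} = \left(r - 6\right) \frac{1}{2 s} = \left(-6 + r\right) \frac{1}{2 s} = \frac{-6 + r}{2 s}$)
$A = 18292$
$\frac{1}{A + D{\left(117,-148 \right)}} = \frac{1}{18292 + \frac{-6 - 148}{2 \cdot 117}} = \frac{1}{18292 + \frac{1}{2} \cdot \frac{1}{117} \left(-154\right)} = \frac{1}{18292 - \frac{77}{117}} = \frac{1}{\frac{2140087}{117}} = \frac{117}{2140087}$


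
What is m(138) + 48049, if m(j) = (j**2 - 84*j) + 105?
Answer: 55606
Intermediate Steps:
m(j) = 105 + j**2 - 84*j
m(138) + 48049 = (105 + 138**2 - 84*138) + 48049 = (105 + 19044 - 11592) + 48049 = 7557 + 48049 = 55606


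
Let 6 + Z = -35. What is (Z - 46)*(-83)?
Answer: 7221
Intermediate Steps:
Z = -41 (Z = -6 - 35 = -41)
(Z - 46)*(-83) = (-41 - 46)*(-83) = -87*(-83) = 7221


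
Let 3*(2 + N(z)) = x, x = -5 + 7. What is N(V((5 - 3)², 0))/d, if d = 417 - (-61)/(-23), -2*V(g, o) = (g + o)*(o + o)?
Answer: -46/14295 ≈ -0.0032179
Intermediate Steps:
x = 2
V(g, o) = -o*(g + o) (V(g, o) = -(g + o)*(o + o)/2 = -(g + o)*2*o/2 = -o*(g + o))
N(z) = -4/3 (N(z) = -2 + (⅓)*2 = -2 + ⅔ = -4/3)
d = 9530/23 (d = 417 - (-61)*(-1)/23 = 417 - 1*61/23 = 417 - 61/23 = 9530/23 ≈ 414.35)
N(V((5 - 3)², 0))/d = -4/(3*9530/23) = -4/3*23/9530 = -46/14295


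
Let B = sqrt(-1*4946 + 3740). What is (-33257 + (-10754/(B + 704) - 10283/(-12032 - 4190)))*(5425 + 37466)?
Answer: 42891*(-1618454313*sqrt(134) + 379971730172*I)/(16222*(-704*I + 3*sqrt(134))) ≈ -1.4271e+9 + 32241.0*I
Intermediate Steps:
B = 3*I*sqrt(134) (B = sqrt(-4946 + 3740) = sqrt(-1206) = 3*I*sqrt(134) ≈ 34.728*I)
(-33257 + (-10754/(B + 704) - 10283/(-12032 - 4190)))*(5425 + 37466) = (-33257 + (-10754/(3*I*sqrt(134) + 704) - 10283/(-12032 - 4190)))*(5425 + 37466) = (-33257 + (-10754/(704 + 3*I*sqrt(134)) - 10283/(-16222)))*42891 = (-33257 + (-10754/(704 + 3*I*sqrt(134)) - 10283*(-1/16222)))*42891 = (-33257 + (-10754/(704 + 3*I*sqrt(134)) + 10283/16222))*42891 = (-33257 + (10283/16222 - 10754/(704 + 3*I*sqrt(134))))*42891 = (-539484771/16222 - 10754/(704 + 3*I*sqrt(134)))*42891 = -23139041312961/16222 - 461249814/(704 + 3*I*sqrt(134))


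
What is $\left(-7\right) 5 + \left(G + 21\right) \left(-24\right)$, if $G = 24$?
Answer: $-1115$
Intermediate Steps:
$\left(-7\right) 5 + \left(G + 21\right) \left(-24\right) = \left(-7\right) 5 + \left(24 + 21\right) \left(-24\right) = -35 + 45 \left(-24\right) = -35 - 1080 = -1115$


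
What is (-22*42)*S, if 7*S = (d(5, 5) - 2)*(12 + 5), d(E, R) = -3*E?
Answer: 38148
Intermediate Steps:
S = -289/7 (S = ((-3*5 - 2)*(12 + 5))/7 = ((-15 - 2)*17)/7 = (-17*17)/7 = (1/7)*(-289) = -289/7 ≈ -41.286)
(-22*42)*S = -22*42*(-289/7) = -924*(-289/7) = 38148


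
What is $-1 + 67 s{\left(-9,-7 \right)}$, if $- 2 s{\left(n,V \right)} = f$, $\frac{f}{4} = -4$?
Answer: $535$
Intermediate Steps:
$f = -16$ ($f = 4 \left(-4\right) = -16$)
$s{\left(n,V \right)} = 8$ ($s{\left(n,V \right)} = \left(- \frac{1}{2}\right) \left(-16\right) = 8$)
$-1 + 67 s{\left(-9,-7 \right)} = -1 + 67 \cdot 8 = -1 + 536 = 535$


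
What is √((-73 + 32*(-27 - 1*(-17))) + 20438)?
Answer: √20045 ≈ 141.58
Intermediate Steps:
√((-73 + 32*(-27 - 1*(-17))) + 20438) = √((-73 + 32*(-27 + 17)) + 20438) = √((-73 + 32*(-10)) + 20438) = √((-73 - 320) + 20438) = √(-393 + 20438) = √20045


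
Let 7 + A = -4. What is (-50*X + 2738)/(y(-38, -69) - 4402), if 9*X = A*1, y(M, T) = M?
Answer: -3149/4995 ≈ -0.63043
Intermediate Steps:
A = -11 (A = -7 - 4 = -11)
X = -11/9 (X = (-11*1)/9 = (1/9)*(-11) = -11/9 ≈ -1.2222)
(-50*X + 2738)/(y(-38, -69) - 4402) = (-50*(-11/9) + 2738)/(-38 - 4402) = (550/9 + 2738)/(-4440) = (25192/9)*(-1/4440) = -3149/4995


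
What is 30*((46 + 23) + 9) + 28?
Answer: 2368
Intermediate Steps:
30*((46 + 23) + 9) + 28 = 30*(69 + 9) + 28 = 30*78 + 28 = 2340 + 28 = 2368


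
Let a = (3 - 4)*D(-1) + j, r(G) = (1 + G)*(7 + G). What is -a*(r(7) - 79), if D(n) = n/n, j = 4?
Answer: -99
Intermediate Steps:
D(n) = 1
a = 3 (a = (3 - 4)*1 + 4 = -1*1 + 4 = -1 + 4 = 3)
-a*(r(7) - 79) = -3*((7 + 7² + 8*7) - 79) = -3*((7 + 49 + 56) - 79) = -3*(112 - 79) = -3*33 = -1*99 = -99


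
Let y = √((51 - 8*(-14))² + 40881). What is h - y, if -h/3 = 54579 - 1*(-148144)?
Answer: -608169 - 5*√2698 ≈ -6.0843e+5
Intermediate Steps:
h = -608169 (h = -3*(54579 - 1*(-148144)) = -3*(54579 + 148144) = -3*202723 = -608169)
y = 5*√2698 (y = √((51 + 112)² + 40881) = √(163² + 40881) = √(26569 + 40881) = √67450 = 5*√2698 ≈ 259.71)
h - y = -608169 - 5*√2698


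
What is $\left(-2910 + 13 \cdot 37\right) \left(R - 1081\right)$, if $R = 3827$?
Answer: $-6670034$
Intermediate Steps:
$\left(-2910 + 13 \cdot 37\right) \left(R - 1081\right) = \left(-2910 + 13 \cdot 37\right) \left(3827 - 1081\right) = \left(-2910 + 481\right) 2746 = \left(-2429\right) 2746 = -6670034$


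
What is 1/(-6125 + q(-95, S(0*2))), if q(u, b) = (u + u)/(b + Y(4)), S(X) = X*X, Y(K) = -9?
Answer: -9/54935 ≈ -0.00016383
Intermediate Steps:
S(X) = X**2
q(u, b) = 2*u/(-9 + b) (q(u, b) = (u + u)/(b - 9) = (2*u)/(-9 + b) = 2*u/(-9 + b))
1/(-6125 + q(-95, S(0*2))) = 1/(-6125 + 2*(-95)/(-9 + (0*2)**2)) = 1/(-6125 + 2*(-95)/(-9 + 0**2)) = 1/(-6125 + 2*(-95)/(-9 + 0)) = 1/(-6125 + 2*(-95)/(-9)) = 1/(-6125 + 2*(-95)*(-1/9)) = 1/(-6125 + 190/9) = 1/(-54935/9) = -9/54935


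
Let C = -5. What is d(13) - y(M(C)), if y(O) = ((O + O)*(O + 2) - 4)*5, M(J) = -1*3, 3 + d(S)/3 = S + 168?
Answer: 524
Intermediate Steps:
d(S) = 495 + 3*S (d(S) = -9 + 3*(S + 168) = -9 + 3*(168 + S) = -9 + (504 + 3*S) = 495 + 3*S)
M(J) = -3
y(O) = -20 + 10*O*(2 + O) (y(O) = ((2*O)*(2 + O) - 4)*5 = (2*O*(2 + O) - 4)*5 = (-4 + 2*O*(2 + O))*5 = -20 + 10*O*(2 + O))
d(13) - y(M(C)) = (495 + 3*13) - (-20 + 10*(-3)**2 + 20*(-3)) = (495 + 39) - (-20 + 10*9 - 60) = 534 - (-20 + 90 - 60) = 534 - 1*10 = 534 - 10 = 524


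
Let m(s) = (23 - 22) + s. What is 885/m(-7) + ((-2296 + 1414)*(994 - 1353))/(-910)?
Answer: -64409/130 ≈ -495.45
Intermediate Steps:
m(s) = 1 + s
885/m(-7) + ((-2296 + 1414)*(994 - 1353))/(-910) = 885/(1 - 7) + ((-2296 + 1414)*(994 - 1353))/(-910) = 885/(-6) - 882*(-359)*(-1/910) = 885*(-⅙) + 316638*(-1/910) = -295/2 - 22617/65 = -64409/130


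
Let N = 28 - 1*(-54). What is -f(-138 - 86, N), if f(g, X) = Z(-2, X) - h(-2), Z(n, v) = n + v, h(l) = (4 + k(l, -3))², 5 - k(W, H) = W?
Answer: 41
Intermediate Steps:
k(W, H) = 5 - W
N = 82 (N = 28 + 54 = 82)
h(l) = (9 - l)² (h(l) = (4 + (5 - l))² = (9 - l)²)
f(g, X) = -123 + X (f(g, X) = (-2 + X) - (-9 - 2)² = (-2 + X) - 1*(-11)² = (-2 + X) - 1*121 = (-2 + X) - 121 = -123 + X)
-f(-138 - 86, N) = -(-123 + 82) = -1*(-41) = 41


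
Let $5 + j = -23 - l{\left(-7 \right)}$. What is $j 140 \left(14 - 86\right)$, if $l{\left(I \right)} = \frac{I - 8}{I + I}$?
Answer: $293040$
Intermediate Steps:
$l{\left(I \right)} = \frac{-8 + I}{2 I}$
$j = - \frac{407}{14}$ ($j = -5 - \left(23 + \frac{-8 - 7}{2 \left(-7\right)}\right) = -5 - \left(23 + \frac{1}{2} \left(- \frac{1}{7}\right) \left(-15\right)\right) = -5 - \frac{337}{14} = - \frac{407}{14} \approx -29.071$)
$j 140 \left(14 - 86\right) = \left(- \frac{407}{14}\right) 140 \left(14 - 86\right) = \left(-4070\right) \left(-72\right) = 293040$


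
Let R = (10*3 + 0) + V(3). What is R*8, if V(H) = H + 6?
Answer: 312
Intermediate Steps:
V(H) = 6 + H
R = 39 (R = (10*3 + 0) + (6 + 3) = (30 + 0) + 9 = 30 + 9 = 39)
R*8 = 39*8 = 312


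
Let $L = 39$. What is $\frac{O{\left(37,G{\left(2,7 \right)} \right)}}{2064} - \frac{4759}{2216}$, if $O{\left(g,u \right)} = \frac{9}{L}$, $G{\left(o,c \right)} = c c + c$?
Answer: $- \frac{5320285}{2477488} \approx -2.1474$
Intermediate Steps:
$G{\left(o,c \right)} = c + c^{2}$ ($G{\left(o,c \right)} = c^{2} + c = c + c^{2}$)
$O{\left(g,u \right)} = \frac{3}{13}$ ($O{\left(g,u \right)} = \frac{9}{39} = 9 \cdot \frac{1}{39} = \frac{3}{13}$)
$\frac{O{\left(37,G{\left(2,7 \right)} \right)}}{2064} - \frac{4759}{2216} = \frac{3}{13 \cdot 2064} - \frac{4759}{2216} = \frac{3}{13} \cdot \frac{1}{2064} - \frac{4759}{2216} = \frac{1}{8944} - \frac{4759}{2216} = - \frac{5320285}{2477488}$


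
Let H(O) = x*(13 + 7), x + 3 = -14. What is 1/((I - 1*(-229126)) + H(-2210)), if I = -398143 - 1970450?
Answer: -1/2139807 ≈ -4.6733e-7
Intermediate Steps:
x = -17 (x = -3 - 14 = -17)
H(O) = -340 (H(O) = -17*(13 + 7) = -17*20 = -340)
I = -2368593
1/((I - 1*(-229126)) + H(-2210)) = 1/((-2368593 - 1*(-229126)) - 340) = 1/((-2368593 + 229126) - 340) = 1/(-2139467 - 340) = 1/(-2139807) = -1/2139807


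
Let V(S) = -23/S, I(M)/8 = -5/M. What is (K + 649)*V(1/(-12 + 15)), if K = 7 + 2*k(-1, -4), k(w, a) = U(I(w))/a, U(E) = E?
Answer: -43884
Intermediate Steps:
I(M) = -40/M (I(M) = 8*(-5/M) = -40/M)
k(w, a) = -40/(a*w) (k(w, a) = (-40/w)/a = -40/(a*w))
K = -13 (K = 7 + 2*(-40/(-4*(-1))) = 7 + 2*(-40*(-¼)*(-1)) = 7 + 2*(-10) = 7 - 20 = -13)
(K + 649)*V(1/(-12 + 15)) = (-13 + 649)*(-23/(1/(-12 + 15))) = 636*(-23/(1/3)) = 636*(-23/⅓) = 636*(-23*3) = 636*(-69) = -43884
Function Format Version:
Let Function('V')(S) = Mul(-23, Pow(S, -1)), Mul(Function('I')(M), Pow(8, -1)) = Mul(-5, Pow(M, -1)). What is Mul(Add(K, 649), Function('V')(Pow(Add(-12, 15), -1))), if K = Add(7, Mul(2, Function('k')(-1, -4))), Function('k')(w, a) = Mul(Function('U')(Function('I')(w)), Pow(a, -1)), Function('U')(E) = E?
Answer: -43884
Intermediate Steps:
Function('I')(M) = Mul(-40, Pow(M, -1)) (Function('I')(M) = Mul(8, Mul(-5, Pow(M, -1))) = Mul(-40, Pow(M, -1)))
Function('k')(w, a) = Mul(-40, Pow(a, -1), Pow(w, -1)) (Function('k')(w, a) = Mul(Mul(-40, Pow(w, -1)), Pow(a, -1)) = Mul(-40, Pow(a, -1), Pow(w, -1)))
K = -13 (K = Add(7, Mul(2, Mul(-40, Pow(-4, -1), Pow(-1, -1)))) = Add(7, Mul(2, Mul(-40, Rational(-1, 4), -1))) = Add(7, Mul(2, -10)) = Add(7, -20) = -13)
Mul(Add(K, 649), Function('V')(Pow(Add(-12, 15), -1))) = Mul(Add(-13, 649), Mul(-23, Pow(Pow(Add(-12, 15), -1), -1))) = Mul(636, Mul(-23, Pow(Pow(3, -1), -1))) = Mul(636, Mul(-23, Pow(Rational(1, 3), -1))) = Mul(636, Mul(-23, 3)) = Mul(636, -69) = -43884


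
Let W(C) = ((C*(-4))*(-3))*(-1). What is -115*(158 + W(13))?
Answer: -230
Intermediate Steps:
W(C) = -12*C (W(C) = (-4*C*(-3))*(-1) = (12*C)*(-1) = -12*C)
-115*(158 + W(13)) = -115*(158 - 12*13) = -115*(158 - 156) = -115*2 = -230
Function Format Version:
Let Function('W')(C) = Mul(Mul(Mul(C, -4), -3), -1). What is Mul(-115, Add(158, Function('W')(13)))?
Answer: -230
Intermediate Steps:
Function('W')(C) = Mul(-12, C) (Function('W')(C) = Mul(Mul(Mul(-4, C), -3), -1) = Mul(Mul(12, C), -1) = Mul(-12, C))
Mul(-115, Add(158, Function('W')(13))) = Mul(-115, Add(158, Mul(-12, 13))) = Mul(-115, Add(158, -156)) = Mul(-115, 2) = -230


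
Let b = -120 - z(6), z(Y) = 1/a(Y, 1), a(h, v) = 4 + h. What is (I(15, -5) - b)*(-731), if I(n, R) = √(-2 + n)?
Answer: -877931/10 - 731*√13 ≈ -90429.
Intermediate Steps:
z(Y) = 1/(4 + Y)
b = -1201/10 (b = -120 - 1/(4 + 6) = -120 - 1/10 = -120 - 1*⅒ = -120 - ⅒ = -1201/10 ≈ -120.10)
(I(15, -5) - b)*(-731) = (√(-2 + 15) - 1*(-1201/10))*(-731) = (√13 + 1201/10)*(-731) = (1201/10 + √13)*(-731) = -877931/10 - 731*√13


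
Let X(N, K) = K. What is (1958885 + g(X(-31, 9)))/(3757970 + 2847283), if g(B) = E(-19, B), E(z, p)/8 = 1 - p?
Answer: 1958821/6605253 ≈ 0.29656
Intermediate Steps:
E(z, p) = 8 - 8*p (E(z, p) = 8*(1 - p) = 8 - 8*p)
g(B) = 8 - 8*B
(1958885 + g(X(-31, 9)))/(3757970 + 2847283) = (1958885 + (8 - 8*9))/(3757970 + 2847283) = (1958885 + (8 - 72))/6605253 = (1958885 - 64)*(1/6605253) = 1958821*(1/6605253) = 1958821/6605253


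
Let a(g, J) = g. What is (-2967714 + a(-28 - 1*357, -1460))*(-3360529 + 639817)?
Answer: 8075342566488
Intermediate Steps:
(-2967714 + a(-28 - 1*357, -1460))*(-3360529 + 639817) = (-2967714 + (-28 - 1*357))*(-3360529 + 639817) = (-2967714 + (-28 - 357))*(-2720712) = (-2967714 - 385)*(-2720712) = -2968099*(-2720712) = 8075342566488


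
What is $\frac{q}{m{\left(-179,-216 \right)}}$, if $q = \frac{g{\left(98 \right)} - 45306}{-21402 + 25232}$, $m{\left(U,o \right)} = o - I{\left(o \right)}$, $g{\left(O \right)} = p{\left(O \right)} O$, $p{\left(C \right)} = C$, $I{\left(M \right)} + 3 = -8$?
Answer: $\frac{17851}{392575} \approx 0.045472$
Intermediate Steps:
$I{\left(M \right)} = -11$ ($I{\left(M \right)} = -3 - 8 = -11$)
$g{\left(O \right)} = O^{2}$ ($g{\left(O \right)} = O O = O^{2}$)
$m{\left(U,o \right)} = 11 + o$ ($m{\left(U,o \right)} = o - -11 = o + 11 = 11 + o$)
$q = - \frac{17851}{1915}$ ($q = \frac{98^{2} - 45306}{-21402 + 25232} = \frac{9604 - 45306}{3830} = \left(-35702\right) \frac{1}{3830} = - \frac{17851}{1915} \approx -9.3217$)
$\frac{q}{m{\left(-179,-216 \right)}} = - \frac{17851}{1915 \left(11 - 216\right)} = - \frac{17851}{1915 \left(-205\right)} = \left(- \frac{17851}{1915}\right) \left(- \frac{1}{205}\right) = \frac{17851}{392575}$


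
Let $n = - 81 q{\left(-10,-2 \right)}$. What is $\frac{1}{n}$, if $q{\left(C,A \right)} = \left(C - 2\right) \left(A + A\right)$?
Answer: $- \frac{1}{3888} \approx -0.0002572$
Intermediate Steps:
$q{\left(C,A \right)} = 2 A \left(-2 + C\right)$ ($q{\left(C,A \right)} = \left(-2 + C\right) 2 A = 2 A \left(-2 + C\right)$)
$n = -3888$ ($n = - 81 \cdot 2 \left(-2\right) \left(-2 - 10\right) = - 81 \cdot 2 \left(-2\right) \left(-12\right) = \left(-81\right) 48 = -3888$)
$\frac{1}{n} = \frac{1}{-3888} = - \frac{1}{3888}$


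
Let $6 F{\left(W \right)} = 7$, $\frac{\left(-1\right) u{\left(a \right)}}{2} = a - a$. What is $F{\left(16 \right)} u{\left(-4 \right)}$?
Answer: $0$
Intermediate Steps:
$u{\left(a \right)} = 0$ ($u{\left(a \right)} = - 2 \left(a - a\right) = \left(-2\right) 0 = 0$)
$F{\left(W \right)} = \frac{7}{6}$ ($F{\left(W \right)} = \frac{1}{6} \cdot 7 = \frac{7}{6}$)
$F{\left(16 \right)} u{\left(-4 \right)} = \frac{7}{6} \cdot 0 = 0$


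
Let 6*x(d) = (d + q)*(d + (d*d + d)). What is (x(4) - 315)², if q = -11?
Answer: 117649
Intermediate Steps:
x(d) = (-11 + d)*(d² + 2*d)/6 (x(d) = ((d - 11)*(d + (d*d + d)))/6 = ((-11 + d)*(d + (d² + d)))/6 = ((-11 + d)*(d + (d + d²)))/6 = ((-11 + d)*(d² + 2*d))/6 = (-11 + d)*(d² + 2*d)/6)
(x(4) - 315)² = ((⅙)*4*(-22 + 4² - 9*4) - 315)² = ((⅙)*4*(-22 + 16 - 36) - 315)² = ((⅙)*4*(-42) - 315)² = (-28 - 315)² = (-343)² = 117649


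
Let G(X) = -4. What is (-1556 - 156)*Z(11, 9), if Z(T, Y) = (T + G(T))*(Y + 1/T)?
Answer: -1198400/11 ≈ -1.0895e+5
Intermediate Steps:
Z(T, Y) = (-4 + T)*(Y + 1/T) (Z(T, Y) = (T - 4)*(Y + 1/T) = (-4 + T)*(Y + 1/T))
(-1556 - 156)*Z(11, 9) = (-1556 - 156)*(1 - 4*9 - 4/11 + 11*9) = -1712*(1 - 36 - 4*1/11 + 99) = -1712*(1 - 36 - 4/11 + 99) = -1712*700/11 = -1198400/11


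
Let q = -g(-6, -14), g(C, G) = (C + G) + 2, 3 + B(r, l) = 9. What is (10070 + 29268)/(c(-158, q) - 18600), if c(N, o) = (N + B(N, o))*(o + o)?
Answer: -1157/708 ≈ -1.6342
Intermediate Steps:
B(r, l) = 6 (B(r, l) = -3 + 9 = 6)
g(C, G) = 2 + C + G
q = 18 (q = -(2 - 6 - 14) = -1*(-18) = 18)
c(N, o) = 2*o*(6 + N) (c(N, o) = (N + 6)*(o + o) = (6 + N)*(2*o) = 2*o*(6 + N))
(10070 + 29268)/(c(-158, q) - 18600) = (10070 + 29268)/(2*18*(6 - 158) - 18600) = 39338/(2*18*(-152) - 18600) = 39338/(-5472 - 18600) = 39338/(-24072) = 39338*(-1/24072) = -1157/708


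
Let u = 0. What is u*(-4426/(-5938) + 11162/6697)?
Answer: 0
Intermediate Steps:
u*(-4426/(-5938) + 11162/6697) = 0*(-4426/(-5938) + 11162/6697) = 0*(-4426*(-1/5938) + 11162*(1/6697)) = 0*(2213/2969 + 11162/6697) = 0*(47960439/19883393) = 0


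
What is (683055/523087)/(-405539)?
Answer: -683055/212132178893 ≈ -3.2199e-6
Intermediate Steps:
(683055/523087)/(-405539) = (683055*(1/523087))*(-1/405539) = (683055/523087)*(-1/405539) = -683055/212132178893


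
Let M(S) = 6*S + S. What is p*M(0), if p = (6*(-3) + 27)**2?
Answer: 0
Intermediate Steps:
p = 81 (p = (-18 + 27)**2 = 9**2 = 81)
M(S) = 7*S
p*M(0) = 81*(7*0) = 81*0 = 0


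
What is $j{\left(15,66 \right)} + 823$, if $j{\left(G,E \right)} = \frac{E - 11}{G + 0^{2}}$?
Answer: $\frac{2480}{3} \approx 826.67$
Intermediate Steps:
$j{\left(G,E \right)} = \frac{-11 + E}{G}$ ($j{\left(G,E \right)} = \frac{-11 + E}{G + 0} = \frac{-11 + E}{G}$)
$j{\left(15,66 \right)} + 823 = \frac{-11 + 66}{15} + 823 = \frac{1}{15} \cdot 55 + 823 = \frac{11}{3} + 823 = \frac{2480}{3}$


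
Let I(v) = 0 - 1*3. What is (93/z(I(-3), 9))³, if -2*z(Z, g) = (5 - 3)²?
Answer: -804357/8 ≈ -1.0054e+5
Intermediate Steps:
I(v) = -3 (I(v) = 0 - 3 = -3)
z(Z, g) = -2 (z(Z, g) = -(5 - 3)²/2 = -½*2² = -½*4 = -2)
(93/z(I(-3), 9))³ = (93/(-2))³ = (93*(-½))³ = (-93/2)³ = -804357/8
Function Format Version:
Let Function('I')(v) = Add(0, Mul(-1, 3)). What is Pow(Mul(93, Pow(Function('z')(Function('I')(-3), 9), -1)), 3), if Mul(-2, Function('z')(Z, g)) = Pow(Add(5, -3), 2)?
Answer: Rational(-804357, 8) ≈ -1.0054e+5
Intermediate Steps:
Function('I')(v) = -3 (Function('I')(v) = Add(0, -3) = -3)
Function('z')(Z, g) = -2 (Function('z')(Z, g) = Mul(Rational(-1, 2), Pow(Add(5, -3), 2)) = Mul(Rational(-1, 2), Pow(2, 2)) = Mul(Rational(-1, 2), 4) = -2)
Pow(Mul(93, Pow(Function('z')(Function('I')(-3), 9), -1)), 3) = Pow(Mul(93, Pow(-2, -1)), 3) = Pow(Mul(93, Rational(-1, 2)), 3) = Pow(Rational(-93, 2), 3) = Rational(-804357, 8)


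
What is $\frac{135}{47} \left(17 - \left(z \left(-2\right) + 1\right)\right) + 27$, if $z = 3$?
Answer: $\frac{4239}{47} \approx 90.192$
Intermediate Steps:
$\frac{135}{47} \left(17 - \left(z \left(-2\right) + 1\right)\right) + 27 = \frac{135}{47} \left(17 - \left(3 \left(-2\right) + 1\right)\right) + 27 = 135 \cdot \frac{1}{47} \left(17 - \left(-6 + 1\right)\right) + 27 = \frac{135 \left(17 - -5\right)}{47} + 27 = \frac{135 \left(17 + 5\right)}{47} + 27 = \frac{135}{47} \cdot 22 + 27 = \frac{2970}{47} + 27 = \frac{4239}{47}$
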